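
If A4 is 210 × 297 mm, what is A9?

37 × 52 mm

A5: ⌊297/2⌋ × 210 = 148 × 210 mm
A6: ⌊210/2⌋ × 148 = 105 × 148 mm
A7: ⌊148/2⌋ × 105 = 74 × 105 mm
A8: ⌊105/2⌋ × 74 = 52 × 74 mm
A9: ⌊74/2⌋ × 52 = 37 × 52 mm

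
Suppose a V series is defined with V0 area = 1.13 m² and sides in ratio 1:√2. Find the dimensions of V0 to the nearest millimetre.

894 × 1264 mm

Let the short side be w mm. Then w · w√2 = 1.13 m² = 1,130,000 mm².
w² = 1,130,000/√2, so w ≈ 893.9 mm; long side = w√2 ≈ 1264.1 mm.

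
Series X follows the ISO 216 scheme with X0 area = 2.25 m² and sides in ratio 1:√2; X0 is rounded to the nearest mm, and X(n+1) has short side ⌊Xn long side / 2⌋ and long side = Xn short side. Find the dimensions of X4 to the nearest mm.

315 × 446 mm

Let X0's short side be w mm. w · w√2 = 2.25 m² = 2,250,000 mm², so w ≈ 1261.3 mm and w√2 ≈ 1783.8 mm → X0 = 1261 × 1784 mm.
X1: ⌊1784/2⌋ × 1261 = 892 × 1261 mm
X2: ⌊1261/2⌋ × 892 = 630 × 892 mm
X3: ⌊892/2⌋ × 630 = 446 × 630 mm
X4: ⌊630/2⌋ × 446 = 315 × 446 mm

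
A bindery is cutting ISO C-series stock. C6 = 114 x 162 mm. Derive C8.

C7: ⌊162/2⌋ × 114 = 81 × 114 mm
C8: ⌊114/2⌋ × 81 = 57 × 81 mm

57 × 81 mm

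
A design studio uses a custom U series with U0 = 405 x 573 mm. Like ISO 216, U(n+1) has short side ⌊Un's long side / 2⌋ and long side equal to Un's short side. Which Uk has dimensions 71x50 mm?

U6

U0: 405 × 573 mm
U1: 286 × 405 mm
U2: 202 × 286 mm
U3: 143 × 202 mm
U4: 101 × 143 mm
U5: 71 × 101 mm
U6: 50 × 71 mm
U7: 35 × 50 mm
→ matches U6.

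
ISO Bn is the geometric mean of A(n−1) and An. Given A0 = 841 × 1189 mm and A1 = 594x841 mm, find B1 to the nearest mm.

Short side: √(841 · 594) = √499554 ≈ 706.8 → 707 mm
Long side: √(1189 · 841) = √999949 ≈ 1000.0 → 1000 mm

707 × 1000 mm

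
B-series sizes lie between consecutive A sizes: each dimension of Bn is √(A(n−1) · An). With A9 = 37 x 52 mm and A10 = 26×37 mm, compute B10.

31 × 44 mm

Short side: √(37 · 26) = √962 ≈ 31.0 → 31 mm
Long side: √(52 · 37) = √1924 ≈ 43.9 → 44 mm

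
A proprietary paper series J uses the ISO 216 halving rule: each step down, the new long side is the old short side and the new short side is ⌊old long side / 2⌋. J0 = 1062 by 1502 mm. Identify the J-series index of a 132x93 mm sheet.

J7

J0: 1062 × 1502 mm
J1: 751 × 1062 mm
J2: 531 × 751 mm
J3: 375 × 531 mm
J4: 265 × 375 mm
J5: 187 × 265 mm
J6: 132 × 187 mm
J7: 93 × 132 mm
J8: 66 × 93 mm
→ matches J7.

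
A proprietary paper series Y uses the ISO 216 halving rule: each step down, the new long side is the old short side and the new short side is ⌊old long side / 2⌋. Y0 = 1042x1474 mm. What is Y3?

Y1: ⌊1474/2⌋ × 1042 = 737 × 1042 mm
Y2: ⌊1042/2⌋ × 737 = 521 × 737 mm
Y3: ⌊737/2⌋ × 521 = 368 × 521 mm

368 × 521 mm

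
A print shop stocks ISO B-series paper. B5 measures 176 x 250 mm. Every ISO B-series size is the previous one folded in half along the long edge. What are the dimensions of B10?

B6: ⌊250/2⌋ × 176 = 125 × 176 mm
B7: ⌊176/2⌋ × 125 = 88 × 125 mm
B8: ⌊125/2⌋ × 88 = 62 × 88 mm
B9: ⌊88/2⌋ × 62 = 44 × 62 mm
B10: ⌊62/2⌋ × 44 = 31 × 44 mm

31 × 44 mm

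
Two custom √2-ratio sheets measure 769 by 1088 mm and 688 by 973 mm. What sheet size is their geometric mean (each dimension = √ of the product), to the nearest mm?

Short side: √(769 · 688) = √529072 ≈ 727.4 → 727 mm
Long side: √(1088 · 973) = √1058624 ≈ 1028.9 → 1029 mm

727 × 1029 mm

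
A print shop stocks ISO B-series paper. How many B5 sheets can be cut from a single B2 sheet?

8

B2 = 500 × 707 mm; B5 = 176 × 250 mm.
Each halving step doubles the count; 3 steps from B2 to B5.
2^3 = 8.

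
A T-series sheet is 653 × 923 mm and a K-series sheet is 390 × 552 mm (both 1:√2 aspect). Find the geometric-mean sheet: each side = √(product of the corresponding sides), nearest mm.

505 × 714 mm

Short side: √(653 · 390) = √254670 ≈ 504.6 → 505 mm
Long side: √(923 · 552) = √509496 ≈ 713.8 → 714 mm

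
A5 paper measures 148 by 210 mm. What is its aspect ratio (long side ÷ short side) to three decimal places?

1.419

210 / 148 = 1.419
ISO 216 targets √2 ≈ 1.414; the +0.005 deviation is from mm rounding.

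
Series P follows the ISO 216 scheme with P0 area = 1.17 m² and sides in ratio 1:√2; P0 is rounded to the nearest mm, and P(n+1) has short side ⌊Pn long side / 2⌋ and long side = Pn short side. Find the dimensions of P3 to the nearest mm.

Let P0's short side be w mm. w · w√2 = 1.17 m² = 1,170,000 mm², so w ≈ 909.6 mm and w√2 ≈ 1286.3 mm → P0 = 910 × 1286 mm.
P1: ⌊1286/2⌋ × 910 = 643 × 910 mm
P2: ⌊910/2⌋ × 643 = 455 × 643 mm
P3: ⌊643/2⌋ × 455 = 321 × 455 mm

321 × 455 mm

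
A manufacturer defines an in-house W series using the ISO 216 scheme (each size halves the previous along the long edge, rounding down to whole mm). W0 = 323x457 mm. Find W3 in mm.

114 × 161 mm

W1: ⌊457/2⌋ × 323 = 228 × 323 mm
W2: ⌊323/2⌋ × 228 = 161 × 228 mm
W3: ⌊228/2⌋ × 161 = 114 × 161 mm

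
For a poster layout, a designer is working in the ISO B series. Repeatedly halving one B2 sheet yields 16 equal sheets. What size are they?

16 = 2^4, so 4 halving steps.
B2 → B3 → … → B6 after 4 steps.

B6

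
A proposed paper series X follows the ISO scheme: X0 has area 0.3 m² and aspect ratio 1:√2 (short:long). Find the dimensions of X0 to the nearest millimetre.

Let the short side be w mm. Then w · w√2 = 0.3 m² = 300,000 mm².
w² = 300,000/√2, so w ≈ 460.6 mm; long side = w√2 ≈ 651.4 mm.

461 × 651 mm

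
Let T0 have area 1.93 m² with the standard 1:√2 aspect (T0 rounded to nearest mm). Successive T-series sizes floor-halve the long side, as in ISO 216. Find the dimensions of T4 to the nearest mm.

Let T0's short side be w mm. w · w√2 = 1.93 m² = 1,930,000 mm², so w ≈ 1168.2 mm and w√2 ≈ 1652.1 mm → T0 = 1168 × 1652 mm.
T1: ⌊1652/2⌋ × 1168 = 826 × 1168 mm
T2: ⌊1168/2⌋ × 826 = 584 × 826 mm
T3: ⌊826/2⌋ × 584 = 413 × 584 mm
T4: ⌊584/2⌋ × 413 = 292 × 413 mm

292 × 413 mm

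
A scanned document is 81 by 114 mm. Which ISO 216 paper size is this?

Aspect ratio 114/81 ≈ 1.407 — close to the ISO √2 ≈ 1.414.
In the C-series (envelope sizes, between A and B): C7 = 81 × 114 mm.

C7 (81 × 114 mm)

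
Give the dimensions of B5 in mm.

B0 = 1000 × 1414 mm (B0 has a 1000 mm short side, aspect 1:√2).
B1: ⌊1414/2⌋ × 1000 = 707 × 1000 mm
B2: ⌊1000/2⌋ × 707 = 500 × 707 mm
B3: ⌊707/2⌋ × 500 = 353 × 500 mm
B4: ⌊500/2⌋ × 353 = 250 × 353 mm
B5: ⌊353/2⌋ × 250 = 176 × 250 mm

176 × 250 mm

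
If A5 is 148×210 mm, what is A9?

37 × 52 mm

A6: ⌊210/2⌋ × 148 = 105 × 148 mm
A7: ⌊148/2⌋ × 105 = 74 × 105 mm
A8: ⌊105/2⌋ × 74 = 52 × 74 mm
A9: ⌊74/2⌋ × 52 = 37 × 52 mm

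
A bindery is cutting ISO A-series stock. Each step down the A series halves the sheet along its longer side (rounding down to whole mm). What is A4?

A0 = 841 × 1189 mm (A0 has area 1 m², aspect 1:√2).
A1: ⌊1189/2⌋ × 841 = 594 × 841 mm
A2: ⌊841/2⌋ × 594 = 420 × 594 mm
A3: ⌊594/2⌋ × 420 = 297 × 420 mm
A4: ⌊420/2⌋ × 297 = 210 × 297 mm

210 × 297 mm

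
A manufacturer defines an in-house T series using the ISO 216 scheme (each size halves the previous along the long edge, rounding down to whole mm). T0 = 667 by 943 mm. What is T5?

117 × 166 mm

T1: ⌊943/2⌋ × 667 = 471 × 667 mm
T2: ⌊667/2⌋ × 471 = 333 × 471 mm
T3: ⌊471/2⌋ × 333 = 235 × 333 mm
T4: ⌊333/2⌋ × 235 = 166 × 235 mm
T5: ⌊235/2⌋ × 166 = 117 × 166 mm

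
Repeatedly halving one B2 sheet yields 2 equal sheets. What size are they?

B3

2 = 2^1, so 1 halving step.
B2 → B3 → … → B3 after 1 step.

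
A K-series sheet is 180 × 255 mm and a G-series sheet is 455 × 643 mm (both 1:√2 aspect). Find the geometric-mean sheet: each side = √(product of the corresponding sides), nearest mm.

286 × 405 mm

Short side: √(180 · 455) = √81900 ≈ 286.2 → 286 mm
Long side: √(255 · 643) = √163965 ≈ 404.9 → 405 mm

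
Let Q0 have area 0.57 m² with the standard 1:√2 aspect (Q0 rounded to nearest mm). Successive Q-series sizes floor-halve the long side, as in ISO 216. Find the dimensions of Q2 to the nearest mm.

317 × 449 mm

Let Q0's short side be w mm. w · w√2 = 0.57 m² = 570,000 mm², so w ≈ 634.9 mm and w√2 ≈ 897.8 mm → Q0 = 635 × 898 mm.
Q1: ⌊898/2⌋ × 635 = 449 × 635 mm
Q2: ⌊635/2⌋ × 449 = 317 × 449 mm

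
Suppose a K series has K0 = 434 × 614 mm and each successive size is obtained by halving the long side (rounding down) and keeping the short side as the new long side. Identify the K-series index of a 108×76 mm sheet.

K5

K0: 434 × 614 mm
K1: 307 × 434 mm
K2: 217 × 307 mm
K3: 153 × 217 mm
K4: 108 × 153 mm
K5: 76 × 108 mm
K6: 54 × 76 mm
→ matches K5.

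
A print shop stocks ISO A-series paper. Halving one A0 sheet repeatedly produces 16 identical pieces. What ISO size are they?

A4

16 = 2^4, so 4 halving steps.
A0 → A1 → … → A4 after 4 steps.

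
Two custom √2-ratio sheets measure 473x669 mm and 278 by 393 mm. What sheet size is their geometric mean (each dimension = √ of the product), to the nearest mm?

363 × 513 mm

Short side: √(473 · 278) = √131494 ≈ 362.6 → 363 mm
Long side: √(669 · 393) = √262917 ≈ 512.8 → 513 mm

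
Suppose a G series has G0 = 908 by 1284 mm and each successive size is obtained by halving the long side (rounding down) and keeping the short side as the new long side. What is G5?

160 × 227 mm

G1: ⌊1284/2⌋ × 908 = 642 × 908 mm
G2: ⌊908/2⌋ × 642 = 454 × 642 mm
G3: ⌊642/2⌋ × 454 = 321 × 454 mm
G4: ⌊454/2⌋ × 321 = 227 × 321 mm
G5: ⌊321/2⌋ × 227 = 160 × 227 mm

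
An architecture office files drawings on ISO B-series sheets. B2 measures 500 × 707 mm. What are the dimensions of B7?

88 × 125 mm

B3: ⌊707/2⌋ × 500 = 353 × 500 mm
B4: ⌊500/2⌋ × 353 = 250 × 353 mm
B5: ⌊353/2⌋ × 250 = 176 × 250 mm
B6: ⌊250/2⌋ × 176 = 125 × 176 mm
B7: ⌊176/2⌋ × 125 = 88 × 125 mm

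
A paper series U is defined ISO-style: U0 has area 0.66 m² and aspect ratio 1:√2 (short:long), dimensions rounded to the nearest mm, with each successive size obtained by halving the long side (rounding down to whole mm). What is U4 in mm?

Let U0's short side be w mm. w · w√2 = 0.66 m² = 660,000 mm², so w ≈ 683.1 mm and w√2 ≈ 966.1 mm → U0 = 683 × 966 mm.
U1: ⌊966/2⌋ × 683 = 483 × 683 mm
U2: ⌊683/2⌋ × 483 = 341 × 483 mm
U3: ⌊483/2⌋ × 341 = 241 × 341 mm
U4: ⌊341/2⌋ × 241 = 170 × 241 mm

170 × 241 mm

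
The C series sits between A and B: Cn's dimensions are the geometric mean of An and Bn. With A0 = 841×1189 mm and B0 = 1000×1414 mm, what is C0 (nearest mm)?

917 × 1297 mm

Short side: √(841 · 1000) = √841000 ≈ 917.1 → 917 mm
Long side: √(1189 · 1414) = √1681246 ≈ 1296.6 → 1297 mm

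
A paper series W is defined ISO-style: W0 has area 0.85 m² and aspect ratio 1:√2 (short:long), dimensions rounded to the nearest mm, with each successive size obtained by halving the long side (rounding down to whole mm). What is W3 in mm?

274 × 387 mm

Let W0's short side be w mm. w · w√2 = 0.85 m² = 850,000 mm², so w ≈ 775.3 mm and w√2 ≈ 1096.4 mm → W0 = 775 × 1096 mm.
W1: ⌊1096/2⌋ × 775 = 548 × 775 mm
W2: ⌊775/2⌋ × 548 = 387 × 548 mm
W3: ⌊548/2⌋ × 387 = 274 × 387 mm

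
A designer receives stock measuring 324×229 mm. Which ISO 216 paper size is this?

C4 (229 × 324 mm)

Aspect ratio 324/229 ≈ 1.415 — close to the ISO √2 ≈ 1.414.
In the C-series (envelope sizes, between A and B): C4 = 229 × 324 mm.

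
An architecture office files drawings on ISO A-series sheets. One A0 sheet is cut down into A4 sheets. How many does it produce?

Each ISO step halves the sheet: 1 × A0 → 2 × A1 → 4 × A2 → 8 × A3 → …
From A0 to A4 is 4 halving steps: 2^4 = 16.

16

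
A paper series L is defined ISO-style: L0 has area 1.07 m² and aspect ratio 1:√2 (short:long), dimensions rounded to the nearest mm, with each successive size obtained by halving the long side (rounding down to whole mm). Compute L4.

Let L0's short side be w mm. w · w√2 = 1.07 m² = 1,070,000 mm², so w ≈ 869.8 mm and w√2 ≈ 1230.1 mm → L0 = 870 × 1230 mm.
L1: ⌊1230/2⌋ × 870 = 615 × 870 mm
L2: ⌊870/2⌋ × 615 = 435 × 615 mm
L3: ⌊615/2⌋ × 435 = 307 × 435 mm
L4: ⌊435/2⌋ × 307 = 217 × 307 mm

217 × 307 mm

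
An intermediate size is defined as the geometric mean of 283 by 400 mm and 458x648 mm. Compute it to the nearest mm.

Short side: √(283 · 458) = √129614 ≈ 360.0 → 360 mm
Long side: √(400 · 648) = √259200 ≈ 509.1 → 509 mm

360 × 509 mm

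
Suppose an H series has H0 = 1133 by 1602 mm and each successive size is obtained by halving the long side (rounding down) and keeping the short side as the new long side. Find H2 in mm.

566 × 801 mm

H1: ⌊1602/2⌋ × 1133 = 801 × 1133 mm
H2: ⌊1133/2⌋ × 801 = 566 × 801 mm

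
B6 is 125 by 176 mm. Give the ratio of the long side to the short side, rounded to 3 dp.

1.408

176 / 125 = 1.408
ISO 216 targets √2 ≈ 1.414; the -0.006 deviation is from mm rounding.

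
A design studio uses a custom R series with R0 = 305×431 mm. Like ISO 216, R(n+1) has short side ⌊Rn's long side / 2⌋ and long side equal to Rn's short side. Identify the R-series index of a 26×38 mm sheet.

R0: 305 × 431 mm
R1: 215 × 305 mm
R2: 152 × 215 mm
R3: 107 × 152 mm
R4: 76 × 107 mm
R5: 53 × 76 mm
R6: 38 × 53 mm
R7: 26 × 38 mm
R8: 19 × 26 mm
→ matches R7.

R7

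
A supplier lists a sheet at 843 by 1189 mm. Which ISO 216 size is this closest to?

A0 (841 × 1189 mm)

Aspect ratio 1189/843 ≈ 1.410 — close to the ISO √2 ≈ 1.414.
In the A-series (A0 area = 1 m²): A0 = 841 × 1189 mm.
Off by 2 mm total — nearest standard size.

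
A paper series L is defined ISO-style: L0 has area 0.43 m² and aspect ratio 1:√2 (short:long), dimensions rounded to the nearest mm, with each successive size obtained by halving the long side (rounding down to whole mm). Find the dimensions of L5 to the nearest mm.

Let L0's short side be w mm. w · w√2 = 0.43 m² = 430,000 mm², so w ≈ 551.4 mm and w√2 ≈ 779.8 mm → L0 = 551 × 780 mm.
L1: ⌊780/2⌋ × 551 = 390 × 551 mm
L2: ⌊551/2⌋ × 390 = 275 × 390 mm
L3: ⌊390/2⌋ × 275 = 195 × 275 mm
L4: ⌊275/2⌋ × 195 = 137 × 195 mm
L5: ⌊195/2⌋ × 137 = 97 × 137 mm

97 × 137 mm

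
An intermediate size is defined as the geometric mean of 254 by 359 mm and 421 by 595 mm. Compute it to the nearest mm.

Short side: √(254 · 421) = √106934 ≈ 327.0 → 327 mm
Long side: √(359 · 595) = √213605 ≈ 462.2 → 462 mm

327 × 462 mm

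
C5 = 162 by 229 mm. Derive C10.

C6: ⌊229/2⌋ × 162 = 114 × 162 mm
C7: ⌊162/2⌋ × 114 = 81 × 114 mm
C8: ⌊114/2⌋ × 81 = 57 × 81 mm
C9: ⌊81/2⌋ × 57 = 40 × 57 mm
C10: ⌊57/2⌋ × 40 = 28 × 40 mm

28 × 40 mm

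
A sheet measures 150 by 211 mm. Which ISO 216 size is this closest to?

A5 (148 × 210 mm)

Aspect ratio 211/150 ≈ 1.407 — close to the ISO √2 ≈ 1.414.
In the A-series (A0 area = 1 m²): A5 = 148 × 210 mm.
Off by 3 mm total — nearest standard size.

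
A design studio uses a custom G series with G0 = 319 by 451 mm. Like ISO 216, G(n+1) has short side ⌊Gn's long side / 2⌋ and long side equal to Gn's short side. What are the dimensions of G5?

G1: ⌊451/2⌋ × 319 = 225 × 319 mm
G2: ⌊319/2⌋ × 225 = 159 × 225 mm
G3: ⌊225/2⌋ × 159 = 112 × 159 mm
G4: ⌊159/2⌋ × 112 = 79 × 112 mm
G5: ⌊112/2⌋ × 79 = 56 × 79 mm

56 × 79 mm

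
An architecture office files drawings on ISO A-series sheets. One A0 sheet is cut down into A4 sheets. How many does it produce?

Each ISO step halves the sheet: 1 × A0 → 2 × A1 → 4 × A2 → 8 × A3 → …
From A0 to A4 is 4 halving steps: 2^4 = 16.

16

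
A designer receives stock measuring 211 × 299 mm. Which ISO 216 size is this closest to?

Aspect ratio 299/211 ≈ 1.417 — close to the ISO √2 ≈ 1.414.
In the A-series (A0 area = 1 m²): A4 = 210 × 297 mm.
Off by 3 mm total — nearest standard size.

A4 (210 × 297 mm)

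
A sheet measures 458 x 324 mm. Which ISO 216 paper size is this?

Aspect ratio 458/324 ≈ 1.414 — close to the ISO √2 ≈ 1.414.
In the C-series (envelope sizes, between A and B): C3 = 324 × 458 mm.

C3 (324 × 458 mm)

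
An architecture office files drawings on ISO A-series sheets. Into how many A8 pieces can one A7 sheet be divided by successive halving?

Each ISO step halves the sheet: 1 × A7 → 2 × A8
From A7 to A8 is 1 halving step: 2^1 = 2.

2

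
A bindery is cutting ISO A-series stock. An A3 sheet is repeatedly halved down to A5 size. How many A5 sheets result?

Each ISO step halves the sheet: 1 × A3 → 2 × A4 → 4 × A5
From A3 to A5 is 2 halving steps: 2^2 = 4.

4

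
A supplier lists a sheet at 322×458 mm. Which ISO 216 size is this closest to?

Aspect ratio 458/322 ≈ 1.422 — close to the ISO √2 ≈ 1.414.
In the C-series (envelope sizes, between A and B): C3 = 324 × 458 mm.
Off by 2 mm total — nearest standard size.

C3 (324 × 458 mm)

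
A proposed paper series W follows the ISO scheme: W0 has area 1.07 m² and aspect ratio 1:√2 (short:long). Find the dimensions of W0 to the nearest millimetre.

Let the short side be w mm. Then w · w√2 = 1.07 m² = 1,070,000 mm².
w² = 1,070,000/√2, so w ≈ 869.8 mm; long side = w√2 ≈ 1230.1 mm.

870 × 1230 mm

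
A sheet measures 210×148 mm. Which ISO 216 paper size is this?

A5 (148 × 210 mm)

Aspect ratio 210/148 ≈ 1.419 — close to the ISO √2 ≈ 1.414.
In the A-series (A0 area = 1 m²): A5 = 148 × 210 mm.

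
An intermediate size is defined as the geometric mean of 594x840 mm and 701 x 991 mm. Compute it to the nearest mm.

Short side: √(594 · 701) = √416394 ≈ 645.3 → 645 mm
Long side: √(840 · 991) = √832440 ≈ 912.4 → 912 mm

645 × 912 mm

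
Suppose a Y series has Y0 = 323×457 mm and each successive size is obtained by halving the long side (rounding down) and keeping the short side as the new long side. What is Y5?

Y1: ⌊457/2⌋ × 323 = 228 × 323 mm
Y2: ⌊323/2⌋ × 228 = 161 × 228 mm
Y3: ⌊228/2⌋ × 161 = 114 × 161 mm
Y4: ⌊161/2⌋ × 114 = 80 × 114 mm
Y5: ⌊114/2⌋ × 80 = 57 × 80 mm

57 × 80 mm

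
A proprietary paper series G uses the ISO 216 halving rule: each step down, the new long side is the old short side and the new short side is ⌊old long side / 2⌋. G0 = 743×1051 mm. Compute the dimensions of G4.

G1: ⌊1051/2⌋ × 743 = 525 × 743 mm
G2: ⌊743/2⌋ × 525 = 371 × 525 mm
G3: ⌊525/2⌋ × 371 = 262 × 371 mm
G4: ⌊371/2⌋ × 262 = 185 × 262 mm

185 × 262 mm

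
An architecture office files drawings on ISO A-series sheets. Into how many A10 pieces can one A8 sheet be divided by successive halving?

Each ISO step halves the sheet: 1 × A8 → 2 × A9 → 4 × A10
From A8 to A10 is 2 halving steps: 2^2 = 4.

4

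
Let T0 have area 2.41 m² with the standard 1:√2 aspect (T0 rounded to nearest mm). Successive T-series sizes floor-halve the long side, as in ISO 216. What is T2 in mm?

Let T0's short side be w mm. w · w√2 = 2.41 m² = 2,410,000 mm², so w ≈ 1305.4 mm and w√2 ≈ 1846.1 mm → T0 = 1305 × 1846 mm.
T1: ⌊1846/2⌋ × 1305 = 923 × 1305 mm
T2: ⌊1305/2⌋ × 923 = 652 × 923 mm

652 × 923 mm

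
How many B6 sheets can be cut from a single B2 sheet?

16

Each ISO step halves the sheet: 1 × B2 → 2 × B3 → 4 × B4 → 8 × B5 → …
From B2 to B6 is 4 halving steps: 2^4 = 16.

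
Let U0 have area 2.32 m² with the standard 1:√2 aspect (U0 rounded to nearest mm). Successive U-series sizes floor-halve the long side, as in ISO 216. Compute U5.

226 × 320 mm

Let U0's short side be w mm. w · w√2 = 2.32 m² = 2,320,000 mm², so w ≈ 1280.8 mm and w√2 ≈ 1811.3 mm → U0 = 1281 × 1811 mm.
U1: ⌊1811/2⌋ × 1281 = 905 × 1281 mm
U2: ⌊1281/2⌋ × 905 = 640 × 905 mm
U3: ⌊905/2⌋ × 640 = 452 × 640 mm
U4: ⌊640/2⌋ × 452 = 320 × 452 mm
U5: ⌊452/2⌋ × 320 = 226 × 320 mm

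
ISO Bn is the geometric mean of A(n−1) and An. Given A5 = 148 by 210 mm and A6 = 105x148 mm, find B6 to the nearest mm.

125 × 176 mm

Short side: √(148 · 105) = √15540 ≈ 124.7 → 125 mm
Long side: √(210 · 148) = √31080 ≈ 176.3 → 176 mm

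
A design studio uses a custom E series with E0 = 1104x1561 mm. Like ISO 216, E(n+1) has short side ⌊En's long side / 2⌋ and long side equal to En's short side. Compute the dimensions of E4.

276 × 390 mm

E1: ⌊1561/2⌋ × 1104 = 780 × 1104 mm
E2: ⌊1104/2⌋ × 780 = 552 × 780 mm
E3: ⌊780/2⌋ × 552 = 390 × 552 mm
E4: ⌊552/2⌋ × 390 = 276 × 390 mm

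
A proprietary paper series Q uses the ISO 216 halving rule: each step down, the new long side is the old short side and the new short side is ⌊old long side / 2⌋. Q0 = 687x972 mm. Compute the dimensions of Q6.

Q1: ⌊972/2⌋ × 687 = 486 × 687 mm
Q2: ⌊687/2⌋ × 486 = 343 × 486 mm
Q3: ⌊486/2⌋ × 343 = 243 × 343 mm
Q4: ⌊343/2⌋ × 243 = 171 × 243 mm
Q5: ⌊243/2⌋ × 171 = 121 × 171 mm
Q6: ⌊171/2⌋ × 121 = 85 × 121 mm

85 × 121 mm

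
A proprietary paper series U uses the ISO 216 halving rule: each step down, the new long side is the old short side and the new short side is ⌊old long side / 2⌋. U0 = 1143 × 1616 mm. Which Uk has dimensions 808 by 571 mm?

U2

U0: 1143 × 1616 mm
U1: 808 × 1143 mm
U2: 571 × 808 mm
U3: 404 × 571 mm
→ matches U2.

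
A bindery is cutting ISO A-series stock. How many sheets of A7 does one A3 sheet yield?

Each ISO step halves the sheet: 1 × A3 → 2 × A4 → 4 × A5 → 8 × A6 → …
From A3 to A7 is 4 halving steps: 2^4 = 16.

16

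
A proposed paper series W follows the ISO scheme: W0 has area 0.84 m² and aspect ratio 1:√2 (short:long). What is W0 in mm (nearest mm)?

Let the short side be w mm. Then w · w√2 = 0.84 m² = 840,000 mm².
w² = 840,000/√2, so w ≈ 770.7 mm; long side = w√2 ≈ 1089.9 mm.

771 × 1090 mm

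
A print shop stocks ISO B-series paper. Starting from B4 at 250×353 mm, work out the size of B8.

62 × 88 mm

B5: ⌊353/2⌋ × 250 = 176 × 250 mm
B6: ⌊250/2⌋ × 176 = 125 × 176 mm
B7: ⌊176/2⌋ × 125 = 88 × 125 mm
B8: ⌊125/2⌋ × 88 = 62 × 88 mm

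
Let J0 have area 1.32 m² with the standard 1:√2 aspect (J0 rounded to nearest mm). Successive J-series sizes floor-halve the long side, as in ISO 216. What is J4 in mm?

241 × 341 mm

Let J0's short side be w mm. w · w√2 = 1.32 m² = 1,320,000 mm², so w ≈ 966.1 mm and w√2 ≈ 1366.3 mm → J0 = 966 × 1366 mm.
J1: ⌊1366/2⌋ × 966 = 683 × 966 mm
J2: ⌊966/2⌋ × 683 = 483 × 683 mm
J3: ⌊683/2⌋ × 483 = 341 × 483 mm
J4: ⌊483/2⌋ × 341 = 241 × 341 mm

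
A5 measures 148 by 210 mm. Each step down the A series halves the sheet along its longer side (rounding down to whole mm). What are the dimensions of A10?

A6: ⌊210/2⌋ × 148 = 105 × 148 mm
A7: ⌊148/2⌋ × 105 = 74 × 105 mm
A8: ⌊105/2⌋ × 74 = 52 × 74 mm
A9: ⌊74/2⌋ × 52 = 37 × 52 mm
A10: ⌊52/2⌋ × 37 = 26 × 37 mm

26 × 37 mm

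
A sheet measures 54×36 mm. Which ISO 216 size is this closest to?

Aspect ratio 54/36 ≈ 1.500 (ISO target is √2 ≈ 1.414).
In the A-series (A0 area = 1 m²): A9 = 37 × 52 mm.
Off by 3 mm total — nearest standard size.

A9 (37 × 52 mm)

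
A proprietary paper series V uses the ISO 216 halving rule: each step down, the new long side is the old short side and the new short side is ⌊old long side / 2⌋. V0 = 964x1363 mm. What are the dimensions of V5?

170 × 241 mm

V1: ⌊1363/2⌋ × 964 = 681 × 964 mm
V2: ⌊964/2⌋ × 681 = 482 × 681 mm
V3: ⌊681/2⌋ × 482 = 340 × 482 mm
V4: ⌊482/2⌋ × 340 = 241 × 340 mm
V5: ⌊340/2⌋ × 241 = 170 × 241 mm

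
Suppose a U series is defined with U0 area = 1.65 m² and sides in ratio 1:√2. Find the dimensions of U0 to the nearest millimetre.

Let the short side be w mm. Then w · w√2 = 1.65 m² = 1,650,000 mm².
w² = 1,650,000/√2, so w ≈ 1080.2 mm; long side = w√2 ≈ 1527.6 mm.

1080 × 1528 mm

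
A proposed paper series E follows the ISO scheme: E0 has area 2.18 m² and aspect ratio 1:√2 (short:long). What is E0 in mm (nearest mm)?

Let the short side be w mm. Then w · w√2 = 2.18 m² = 2,180,000 mm².
w² = 2,180,000/√2, so w ≈ 1241.6 mm; long side = w√2 ≈ 1755.8 mm.

1242 × 1756 mm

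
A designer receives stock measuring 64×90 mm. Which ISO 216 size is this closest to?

Aspect ratio 90/64 ≈ 1.406 — close to the ISO √2 ≈ 1.414.
In the B-series (B0 = 1000 × 1414 mm): B8 = 62 × 88 mm.
Off by 4 mm total — nearest standard size.

B8 (62 × 88 mm)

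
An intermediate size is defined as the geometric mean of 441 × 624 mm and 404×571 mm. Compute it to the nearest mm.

Short side: √(441 · 404) = √178164 ≈ 422.1 → 422 mm
Long side: √(624 · 571) = √356304 ≈ 596.9 → 597 mm

422 × 597 mm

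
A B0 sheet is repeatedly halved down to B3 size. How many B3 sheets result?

Each ISO step halves the sheet: 1 × B0 → 2 × B1 → 4 × B2 → 8 × B3
From B0 to B3 is 3 halving steps: 2^3 = 8.

8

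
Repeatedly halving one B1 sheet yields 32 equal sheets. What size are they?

B6

32 = 2^5, so 5 halving steps.
B1 → B2 → … → B6 after 5 steps.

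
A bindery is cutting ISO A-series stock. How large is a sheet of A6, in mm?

105 × 148 mm

A0 = 841 × 1189 mm (A0 has area 1 m², aspect 1:√2).
A1: ⌊1189/2⌋ × 841 = 594 × 841 mm
A2: ⌊841/2⌋ × 594 = 420 × 594 mm
A3: ⌊594/2⌋ × 420 = 297 × 420 mm
A4: ⌊420/2⌋ × 297 = 210 × 297 mm
A5: ⌊297/2⌋ × 210 = 148 × 210 mm
A6: ⌊210/2⌋ × 148 = 105 × 148 mm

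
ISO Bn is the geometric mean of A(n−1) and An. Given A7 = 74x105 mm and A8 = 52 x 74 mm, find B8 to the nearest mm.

Short side: √(74 · 52) = √3848 ≈ 62.0 → 62 mm
Long side: √(105 · 74) = √7770 ≈ 88.1 → 88 mm

62 × 88 mm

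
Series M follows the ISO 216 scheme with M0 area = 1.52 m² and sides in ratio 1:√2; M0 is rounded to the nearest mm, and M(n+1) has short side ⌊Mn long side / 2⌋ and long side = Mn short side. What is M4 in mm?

259 × 366 mm

Let M0's short side be w mm. w · w√2 = 1.52 m² = 1,520,000 mm², so w ≈ 1036.7 mm and w√2 ≈ 1466.2 mm → M0 = 1037 × 1466 mm.
M1: ⌊1466/2⌋ × 1037 = 733 × 1037 mm
M2: ⌊1037/2⌋ × 733 = 518 × 733 mm
M3: ⌊733/2⌋ × 518 = 366 × 518 mm
M4: ⌊518/2⌋ × 366 = 259 × 366 mm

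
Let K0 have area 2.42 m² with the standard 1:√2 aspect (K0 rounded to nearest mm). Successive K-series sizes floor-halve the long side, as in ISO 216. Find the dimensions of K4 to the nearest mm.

Let K0's short side be w mm. w · w√2 = 2.42 m² = 2,420,000 mm², so w ≈ 1308.1 mm and w√2 ≈ 1850.0 mm → K0 = 1308 × 1850 mm.
K1: ⌊1850/2⌋ × 1308 = 925 × 1308 mm
K2: ⌊1308/2⌋ × 925 = 654 × 925 mm
K3: ⌊925/2⌋ × 654 = 462 × 654 mm
K4: ⌊654/2⌋ × 462 = 327 × 462 mm

327 × 462 mm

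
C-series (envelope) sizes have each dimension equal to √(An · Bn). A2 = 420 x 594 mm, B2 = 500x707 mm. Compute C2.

Short side: √(420 · 500) = √210000 ≈ 458.3 → 458 mm
Long side: √(594 · 707) = √419958 ≈ 648.0 → 648 mm

458 × 648 mm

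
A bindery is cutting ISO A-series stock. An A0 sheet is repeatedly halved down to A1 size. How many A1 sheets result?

A0 = 841 × 1189 mm; A1 = 594 × 841 mm.
Each halving step doubles the count; 1 step from A0 to A1.
2^1 = 2.

2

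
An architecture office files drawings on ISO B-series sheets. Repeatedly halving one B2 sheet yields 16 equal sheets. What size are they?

16 = 2^4, so 4 halving steps.
B2 → B3 → … → B6 after 4 steps.

B6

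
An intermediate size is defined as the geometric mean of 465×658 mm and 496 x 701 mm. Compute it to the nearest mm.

480 × 679 mm

Short side: √(465 · 496) = √230640 ≈ 480.2 → 480 mm
Long side: √(658 · 701) = √461258 ≈ 679.2 → 679 mm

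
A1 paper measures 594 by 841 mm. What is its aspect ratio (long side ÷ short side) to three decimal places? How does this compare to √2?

841 / 594 = 1.416
ISO 216 targets √2 ≈ 1.414; the +0.002 deviation is from mm rounding.

1.416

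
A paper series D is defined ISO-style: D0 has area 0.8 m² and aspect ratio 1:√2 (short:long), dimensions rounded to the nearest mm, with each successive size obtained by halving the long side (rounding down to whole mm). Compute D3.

266 × 376 mm

Let D0's short side be w mm. w · w√2 = 0.8 m² = 800,000 mm², so w ≈ 752.1 mm and w√2 ≈ 1063.7 mm → D0 = 752 × 1064 mm.
D1: ⌊1064/2⌋ × 752 = 532 × 752 mm
D2: ⌊752/2⌋ × 532 = 376 × 532 mm
D3: ⌊532/2⌋ × 376 = 266 × 376 mm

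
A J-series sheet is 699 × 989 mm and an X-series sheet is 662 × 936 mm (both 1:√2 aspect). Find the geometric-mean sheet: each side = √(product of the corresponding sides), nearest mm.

Short side: √(699 · 662) = √462738 ≈ 680.2 → 680 mm
Long side: √(989 · 936) = √925704 ≈ 962.1 → 962 mm

680 × 962 mm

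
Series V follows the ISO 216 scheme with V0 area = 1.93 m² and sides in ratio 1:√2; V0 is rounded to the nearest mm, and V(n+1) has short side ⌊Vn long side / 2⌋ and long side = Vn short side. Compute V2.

Let V0's short side be w mm. w · w√2 = 1.93 m² = 1,930,000 mm², so w ≈ 1168.2 mm and w√2 ≈ 1652.1 mm → V0 = 1168 × 1652 mm.
V1: ⌊1652/2⌋ × 1168 = 826 × 1168 mm
V2: ⌊1168/2⌋ × 826 = 584 × 826 mm

584 × 826 mm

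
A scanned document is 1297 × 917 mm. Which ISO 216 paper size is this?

Aspect ratio 1297/917 ≈ 1.414 — close to the ISO √2 ≈ 1.414.
In the C-series (envelope sizes, between A and B): C0 = 917 × 1297 mm.

C0 (917 × 1297 mm)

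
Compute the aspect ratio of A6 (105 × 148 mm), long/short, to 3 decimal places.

1.410

148 / 105 = 1.410
ISO 216 targets √2 ≈ 1.414; the -0.005 deviation is from mm rounding.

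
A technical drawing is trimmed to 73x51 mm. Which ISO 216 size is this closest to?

A8 (52 × 74 mm)

Aspect ratio 73/51 ≈ 1.431 (ISO target is √2 ≈ 1.414).
In the A-series (A0 area = 1 m²): A8 = 52 × 74 mm.
Off by 2 mm total — nearest standard size.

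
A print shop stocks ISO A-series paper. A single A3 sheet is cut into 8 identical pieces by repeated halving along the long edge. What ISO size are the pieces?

A6

8 = 2^3, so 3 halving steps.
A3 → A4 → … → A6 after 3 steps.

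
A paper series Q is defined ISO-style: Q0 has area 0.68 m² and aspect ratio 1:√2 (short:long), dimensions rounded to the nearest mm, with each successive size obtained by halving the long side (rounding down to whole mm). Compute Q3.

Let Q0's short side be w mm. w · w√2 = 0.68 m² = 680,000 mm², so w ≈ 693.4 mm and w√2 ≈ 980.6 mm → Q0 = 693 × 981 mm.
Q1: ⌊981/2⌋ × 693 = 490 × 693 mm
Q2: ⌊693/2⌋ × 490 = 346 × 490 mm
Q3: ⌊490/2⌋ × 346 = 245 × 346 mm

245 × 346 mm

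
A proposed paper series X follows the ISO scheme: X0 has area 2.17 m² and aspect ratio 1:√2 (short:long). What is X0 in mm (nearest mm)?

Let the short side be w mm. Then w · w√2 = 2.17 m² = 2,170,000 mm².
w² = 2,170,000/√2, so w ≈ 1238.7 mm; long side = w√2 ≈ 1751.8 mm.

1239 × 1752 mm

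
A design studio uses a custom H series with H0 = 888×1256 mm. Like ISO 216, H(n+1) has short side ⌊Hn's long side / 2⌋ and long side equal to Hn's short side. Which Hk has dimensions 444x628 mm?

H2

H0: 888 × 1256 mm
H1: 628 × 888 mm
H2: 444 × 628 mm
H3: 314 × 444 mm
→ matches H2.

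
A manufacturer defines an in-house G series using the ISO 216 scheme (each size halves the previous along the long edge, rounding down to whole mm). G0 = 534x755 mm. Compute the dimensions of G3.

188 × 267 mm

G1: ⌊755/2⌋ × 534 = 377 × 534 mm
G2: ⌊534/2⌋ × 377 = 267 × 377 mm
G3: ⌊377/2⌋ × 267 = 188 × 267 mm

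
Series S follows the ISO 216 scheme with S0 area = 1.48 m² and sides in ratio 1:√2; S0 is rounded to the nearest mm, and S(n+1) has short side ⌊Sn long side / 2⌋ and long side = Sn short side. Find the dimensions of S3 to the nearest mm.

361 × 511 mm

Let S0's short side be w mm. w · w√2 = 1.48 m² = 1,480,000 mm², so w ≈ 1023.0 mm and w√2 ≈ 1446.7 mm → S0 = 1023 × 1447 mm.
S1: ⌊1447/2⌋ × 1023 = 723 × 1023 mm
S2: ⌊1023/2⌋ × 723 = 511 × 723 mm
S3: ⌊723/2⌋ × 511 = 361 × 511 mm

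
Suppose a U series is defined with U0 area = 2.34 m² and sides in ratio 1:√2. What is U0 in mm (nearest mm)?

Let the short side be w mm. Then w · w√2 = 2.34 m² = 2,340,000 mm².
w² = 2,340,000/√2, so w ≈ 1286.3 mm; long side = w√2 ≈ 1819.1 mm.

1286 × 1819 mm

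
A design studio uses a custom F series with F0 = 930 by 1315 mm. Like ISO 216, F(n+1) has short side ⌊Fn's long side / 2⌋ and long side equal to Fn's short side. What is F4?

232 × 328 mm

F1: ⌊1315/2⌋ × 930 = 657 × 930 mm
F2: ⌊930/2⌋ × 657 = 465 × 657 mm
F3: ⌊657/2⌋ × 465 = 328 × 465 mm
F4: ⌊465/2⌋ × 328 = 232 × 328 mm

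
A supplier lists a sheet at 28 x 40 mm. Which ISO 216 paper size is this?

C10 (28 × 40 mm)

Aspect ratio 40/28 ≈ 1.429 — close to the ISO √2 ≈ 1.414.
In the C-series (envelope sizes, between A and B): C10 = 28 × 40 mm.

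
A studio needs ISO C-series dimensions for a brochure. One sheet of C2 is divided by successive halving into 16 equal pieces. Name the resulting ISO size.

C6

16 = 2^4, so 4 halving steps.
C2 → C3 → … → C6 after 4 steps.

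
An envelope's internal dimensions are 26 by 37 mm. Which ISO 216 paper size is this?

Aspect ratio 37/26 ≈ 1.423 — close to the ISO √2 ≈ 1.414.
In the A-series (A0 area = 1 m²): A10 = 26 × 37 mm.

A10 (26 × 37 mm)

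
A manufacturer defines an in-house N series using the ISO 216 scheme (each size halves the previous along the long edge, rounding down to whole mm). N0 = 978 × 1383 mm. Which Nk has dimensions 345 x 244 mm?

N0: 978 × 1383 mm
N1: 691 × 978 mm
N2: 489 × 691 mm
N3: 345 × 489 mm
N4: 244 × 345 mm
N5: 172 × 244 mm
→ matches N4.

N4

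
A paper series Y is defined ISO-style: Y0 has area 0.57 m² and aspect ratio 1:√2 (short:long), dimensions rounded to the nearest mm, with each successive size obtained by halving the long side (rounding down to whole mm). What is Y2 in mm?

317 × 449 mm

Let Y0's short side be w mm. w · w√2 = 0.57 m² = 570,000 mm², so w ≈ 634.9 mm and w√2 ≈ 897.8 mm → Y0 = 635 × 898 mm.
Y1: ⌊898/2⌋ × 635 = 449 × 635 mm
Y2: ⌊635/2⌋ × 449 = 317 × 449 mm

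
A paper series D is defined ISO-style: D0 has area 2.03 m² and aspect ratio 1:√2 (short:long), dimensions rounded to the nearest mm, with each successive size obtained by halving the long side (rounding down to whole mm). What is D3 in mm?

423 × 599 mm

Let D0's short side be w mm. w · w√2 = 2.03 m² = 2,030,000 mm², so w ≈ 1198.1 mm and w√2 ≈ 1694.4 mm → D0 = 1198 × 1694 mm.
D1: ⌊1694/2⌋ × 1198 = 847 × 1198 mm
D2: ⌊1198/2⌋ × 847 = 599 × 847 mm
D3: ⌊847/2⌋ × 599 = 423 × 599 mm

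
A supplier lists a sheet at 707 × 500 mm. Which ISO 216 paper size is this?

Aspect ratio 707/500 ≈ 1.414 — close to the ISO √2 ≈ 1.414.
In the B-series (B0 = 1000 × 1414 mm): B2 = 500 × 707 mm.

B2 (500 × 707 mm)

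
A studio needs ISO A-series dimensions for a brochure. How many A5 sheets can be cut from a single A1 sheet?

16

Each ISO step halves the sheet: 1 × A1 → 2 × A2 → 4 × A3 → 8 × A4 → …
From A1 to A5 is 4 halving steps: 2^4 = 16.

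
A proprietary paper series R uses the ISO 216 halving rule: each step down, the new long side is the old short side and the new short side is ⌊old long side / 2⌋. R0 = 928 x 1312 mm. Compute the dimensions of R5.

R1: ⌊1312/2⌋ × 928 = 656 × 928 mm
R2: ⌊928/2⌋ × 656 = 464 × 656 mm
R3: ⌊656/2⌋ × 464 = 328 × 464 mm
R4: ⌊464/2⌋ × 328 = 232 × 328 mm
R5: ⌊328/2⌋ × 232 = 164 × 232 mm

164 × 232 mm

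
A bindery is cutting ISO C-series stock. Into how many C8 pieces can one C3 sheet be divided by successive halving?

C3 = 324 × 458 mm; C8 = 57 × 81 mm.
Each halving step doubles the count; 5 steps from C3 to C8.
2^5 = 32.

32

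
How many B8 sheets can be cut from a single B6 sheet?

B6 = 125 × 176 mm; B8 = 62 × 88 mm.
Each halving step doubles the count; 2 steps from B6 to B8.
2^2 = 4.

4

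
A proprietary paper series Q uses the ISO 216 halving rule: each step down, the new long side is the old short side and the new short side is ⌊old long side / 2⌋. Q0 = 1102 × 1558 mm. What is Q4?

Q1: ⌊1558/2⌋ × 1102 = 779 × 1102 mm
Q2: ⌊1102/2⌋ × 779 = 551 × 779 mm
Q3: ⌊779/2⌋ × 551 = 389 × 551 mm
Q4: ⌊551/2⌋ × 389 = 275 × 389 mm

275 × 389 mm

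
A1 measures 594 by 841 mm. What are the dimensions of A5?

148 × 210 mm

A2: ⌊841/2⌋ × 594 = 420 × 594 mm
A3: ⌊594/2⌋ × 420 = 297 × 420 mm
A4: ⌊420/2⌋ × 297 = 210 × 297 mm
A5: ⌊297/2⌋ × 210 = 148 × 210 mm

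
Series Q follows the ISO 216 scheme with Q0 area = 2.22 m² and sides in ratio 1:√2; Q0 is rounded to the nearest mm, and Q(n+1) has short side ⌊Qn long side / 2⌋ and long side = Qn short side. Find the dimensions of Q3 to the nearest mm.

443 × 626 mm

Let Q0's short side be w mm. w · w√2 = 2.22 m² = 2,220,000 mm², so w ≈ 1252.9 mm and w√2 ≈ 1771.9 mm → Q0 = 1253 × 1772 mm.
Q1: ⌊1772/2⌋ × 1253 = 886 × 1253 mm
Q2: ⌊1253/2⌋ × 886 = 626 × 886 mm
Q3: ⌊886/2⌋ × 626 = 443 × 626 mm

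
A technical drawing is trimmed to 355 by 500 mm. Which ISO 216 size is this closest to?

B3 (353 × 500 mm)

Aspect ratio 500/355 ≈ 1.408 — close to the ISO √2 ≈ 1.414.
In the B-series (B0 = 1000 × 1414 mm): B3 = 353 × 500 mm.
Off by 2 mm total — nearest standard size.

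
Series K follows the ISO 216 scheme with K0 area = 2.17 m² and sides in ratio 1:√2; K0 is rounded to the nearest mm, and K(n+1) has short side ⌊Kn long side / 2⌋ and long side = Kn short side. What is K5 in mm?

219 × 309 mm

Let K0's short side be w mm. w · w√2 = 2.17 m² = 2,170,000 mm², so w ≈ 1238.7 mm and w√2 ≈ 1751.8 mm → K0 = 1239 × 1752 mm.
K1: ⌊1752/2⌋ × 1239 = 876 × 1239 mm
K2: ⌊1239/2⌋ × 876 = 619 × 876 mm
K3: ⌊876/2⌋ × 619 = 438 × 619 mm
K4: ⌊619/2⌋ × 438 = 309 × 438 mm
K5: ⌊438/2⌋ × 309 = 219 × 309 mm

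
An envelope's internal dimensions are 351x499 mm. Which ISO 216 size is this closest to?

B3 (353 × 500 mm)

Aspect ratio 499/351 ≈ 1.422 — close to the ISO √2 ≈ 1.414.
In the B-series (B0 = 1000 × 1414 mm): B3 = 353 × 500 mm.
Off by 3 mm total — nearest standard size.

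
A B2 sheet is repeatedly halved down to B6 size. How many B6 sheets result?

16

Each ISO step halves the sheet: 1 × B2 → 2 × B3 → 4 × B4 → 8 × B5 → …
From B2 to B6 is 4 halving steps: 2^4 = 16.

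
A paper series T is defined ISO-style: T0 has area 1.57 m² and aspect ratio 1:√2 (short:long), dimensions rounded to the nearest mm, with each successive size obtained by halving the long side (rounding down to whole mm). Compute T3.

Let T0's short side be w mm. w · w√2 = 1.57 m² = 1,570,000 mm², so w ≈ 1053.6 mm and w√2 ≈ 1490.1 mm → T0 = 1054 × 1490 mm.
T1: ⌊1490/2⌋ × 1054 = 745 × 1054 mm
T2: ⌊1054/2⌋ × 745 = 527 × 745 mm
T3: ⌊745/2⌋ × 527 = 372 × 527 mm

372 × 527 mm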